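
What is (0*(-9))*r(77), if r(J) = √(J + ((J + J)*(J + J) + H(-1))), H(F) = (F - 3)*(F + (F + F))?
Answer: 0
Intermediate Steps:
H(F) = 3*F*(-3 + F) (H(F) = (-3 + F)*(F + 2*F) = (-3 + F)*(3*F) = 3*F*(-3 + F))
r(J) = √(12 + J + 4*J²) (r(J) = √(J + ((J + J)*(J + J) + 3*(-1)*(-3 - 1))) = √(J + ((2*J)*(2*J) + 3*(-1)*(-4))) = √(J + (4*J² + 12)) = √(J + (12 + 4*J²)) = √(12 + J + 4*J²))
(0*(-9))*r(77) = (0*(-9))*√(12 + 77 + 4*77²) = 0*√(12 + 77 + 4*5929) = 0*√(12 + 77 + 23716) = 0*√23805 = 0*(69*√5) = 0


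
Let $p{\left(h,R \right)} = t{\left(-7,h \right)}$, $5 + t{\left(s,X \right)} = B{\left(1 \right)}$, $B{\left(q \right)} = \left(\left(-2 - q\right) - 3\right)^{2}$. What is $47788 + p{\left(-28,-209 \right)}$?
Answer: $47819$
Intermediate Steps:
$B{\left(q \right)} = \left(-5 - q\right)^{2}$
$t{\left(s,X \right)} = 31$ ($t{\left(s,X \right)} = -5 + \left(5 + 1\right)^{2} = -5 + 6^{2} = -5 + 36 = 31$)
$p{\left(h,R \right)} = 31$
$47788 + p{\left(-28,-209 \right)} = 47788 + 31 = 47819$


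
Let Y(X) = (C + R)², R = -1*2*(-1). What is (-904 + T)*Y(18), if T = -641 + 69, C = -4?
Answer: -5904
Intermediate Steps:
R = 2 (R = -2*(-1) = 2)
Y(X) = 4 (Y(X) = (-4 + 2)² = (-2)² = 4)
T = -572
(-904 + T)*Y(18) = (-904 - 572)*4 = -1476*4 = -5904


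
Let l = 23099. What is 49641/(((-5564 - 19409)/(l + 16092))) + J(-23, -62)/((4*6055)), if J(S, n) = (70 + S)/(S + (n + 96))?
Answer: -518314895253289/6653306660 ≈ -77903.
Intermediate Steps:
J(S, n) = (70 + S)/(96 + S + n) (J(S, n) = (70 + S)/(S + (96 + n)) = (70 + S)/(96 + S + n))
49641/(((-5564 - 19409)/(l + 16092))) + J(-23, -62)/((4*6055)) = 49641/(((-5564 - 19409)/(23099 + 16092))) + ((70 - 23)/(96 - 23 - 62))/((4*6055)) = 49641/((-24973/39191)) + (47/11)/24220 = 49641/((-24973*1/39191)) + ((1/11)*47)*(1/24220) = 49641/(-24973/39191) + (47/11)*(1/24220) = 49641*(-39191/24973) + 47/266420 = -1945480431/24973 + 47/266420 = -518314895253289/6653306660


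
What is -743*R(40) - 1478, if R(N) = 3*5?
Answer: -12623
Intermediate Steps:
R(N) = 15
-743*R(40) - 1478 = -743*15 - 1478 = -11145 - 1478 = -12623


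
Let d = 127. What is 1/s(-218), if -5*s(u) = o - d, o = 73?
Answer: 5/54 ≈ 0.092593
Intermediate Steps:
s(u) = 54/5 (s(u) = -(73 - 1*127)/5 = -(73 - 127)/5 = -⅕*(-54) = 54/5)
1/s(-218) = 1/(54/5) = 5/54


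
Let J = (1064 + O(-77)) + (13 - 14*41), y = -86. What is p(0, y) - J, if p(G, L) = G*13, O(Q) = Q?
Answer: -426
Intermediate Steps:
p(G, L) = 13*G
J = 426 (J = (1064 - 77) + (13 - 14*41) = 987 + (13 - 574) = 987 - 561 = 426)
p(0, y) - J = 13*0 - 1*426 = 0 - 426 = -426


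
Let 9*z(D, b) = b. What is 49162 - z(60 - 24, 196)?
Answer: 442262/9 ≈ 49140.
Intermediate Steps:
z(D, b) = b/9
49162 - z(60 - 24, 196) = 49162 - 196/9 = 442262/9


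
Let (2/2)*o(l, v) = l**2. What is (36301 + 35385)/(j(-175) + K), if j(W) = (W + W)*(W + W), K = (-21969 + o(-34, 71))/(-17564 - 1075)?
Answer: 1336155354/2283298313 ≈ 0.58519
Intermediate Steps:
o(l, v) = l**2
K = 20813/18639 (K = (-21969 + (-34)**2)/(-17564 - 1075) = (-21969 + 1156)/(-18639) = -20813*(-1/18639) = 20813/18639 ≈ 1.1166)
j(W) = 4*W**2 (j(W) = (2*W)*(2*W) = 4*W**2)
(36301 + 35385)/(j(-175) + K) = (36301 + 35385)/(4*(-175)**2 + 20813/18639) = 71686/(4*30625 + 20813/18639) = 71686/(122500 + 20813/18639) = 71686/(2283298313/18639) = 71686*(18639/2283298313) = 1336155354/2283298313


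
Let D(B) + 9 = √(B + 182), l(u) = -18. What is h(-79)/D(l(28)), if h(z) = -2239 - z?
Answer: -19440/83 - 4320*√41/83 ≈ -567.49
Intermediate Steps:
D(B) = -9 + √(182 + B) (D(B) = -9 + √(B + 182) = -9 + √(182 + B))
h(-79)/D(l(28)) = (-2239 - 1*(-79))/(-9 + √(182 - 18)) = (-2239 + 79)/(-9 + √164) = -2160/(-9 + 2*√41)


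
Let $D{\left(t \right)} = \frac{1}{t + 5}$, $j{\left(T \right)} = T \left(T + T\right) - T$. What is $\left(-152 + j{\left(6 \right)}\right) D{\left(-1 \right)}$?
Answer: $- \frac{43}{2} \approx -21.5$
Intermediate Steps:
$j{\left(T \right)} = - T + 2 T^{2}$ ($j{\left(T \right)} = T 2 T - T = 2 T^{2} - T = - T + 2 T^{2}$)
$D{\left(t \right)} = \frac{1}{5 + t}$
$\left(-152 + j{\left(6 \right)}\right) D{\left(-1 \right)} = \frac{-152 + 6 \left(-1 + 2 \cdot 6\right)}{5 - 1} = \frac{-152 + 6 \left(-1 + 12\right)}{4} = \left(-152 + 6 \cdot 11\right) \frac{1}{4} = \left(-152 + 66\right) \frac{1}{4} = \left(-86\right) \frac{1}{4} = - \frac{43}{2}$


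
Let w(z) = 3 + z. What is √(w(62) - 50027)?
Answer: I*√49962 ≈ 223.52*I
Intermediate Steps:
√(w(62) - 50027) = √((3 + 62) - 50027) = √(65 - 50027) = √(-49962) = I*√49962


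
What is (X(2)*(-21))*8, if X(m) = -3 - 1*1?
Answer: 672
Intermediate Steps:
X(m) = -4 (X(m) = -3 - 1 = -4)
(X(2)*(-21))*8 = -4*(-21)*8 = 84*8 = 672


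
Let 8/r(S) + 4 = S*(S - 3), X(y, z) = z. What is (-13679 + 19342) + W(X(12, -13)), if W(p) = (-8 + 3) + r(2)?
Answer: 16970/3 ≈ 5656.7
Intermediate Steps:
r(S) = 8/(-4 + S*(-3 + S)) (r(S) = 8/(-4 + S*(S - 3)) = 8/(-4 + S*(-3 + S)))
W(p) = -19/3 (W(p) = (-8 + 3) + 8/(-4 + 2² - 3*2) = -5 + 8/(-4 + 4 - 6) = -5 + 8/(-6) = -5 + 8*(-⅙) = -5 - 4/3 = -19/3)
(-13679 + 19342) + W(X(12, -13)) = (-13679 + 19342) - 19/3 = 5663 - 19/3 = 16970/3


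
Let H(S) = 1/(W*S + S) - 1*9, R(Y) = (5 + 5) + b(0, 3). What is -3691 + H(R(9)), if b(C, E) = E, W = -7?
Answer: -288601/78 ≈ -3700.0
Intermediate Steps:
R(Y) = 13 (R(Y) = (5 + 5) + 3 = 10 + 3 = 13)
H(S) = -9 - 1/(6*S) (H(S) = 1/(-7*S + S) - 1*9 = 1/(-6*S) - 9 = -1/(6*S) - 9 = -9 - 1/(6*S))
-3691 + H(R(9)) = -3691 + (-9 - ⅙/13) = -3691 + (-9 - ⅙*1/13) = -3691 + (-9 - 1/78) = -3691 - 703/78 = -288601/78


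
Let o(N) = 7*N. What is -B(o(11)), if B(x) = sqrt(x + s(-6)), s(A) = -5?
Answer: -6*sqrt(2) ≈ -8.4853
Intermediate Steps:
B(x) = sqrt(-5 + x) (B(x) = sqrt(x - 5) = sqrt(-5 + x))
-B(o(11)) = -sqrt(-5 + 7*11) = -sqrt(-5 + 77) = -sqrt(72) = -6*sqrt(2)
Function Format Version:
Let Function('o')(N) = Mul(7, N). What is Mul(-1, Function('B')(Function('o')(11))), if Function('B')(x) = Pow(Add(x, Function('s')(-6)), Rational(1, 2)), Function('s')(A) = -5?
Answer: Mul(-6, Pow(2, Rational(1, 2))) ≈ -8.4853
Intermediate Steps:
Function('B')(x) = Pow(Add(-5, x), Rational(1, 2)) (Function('B')(x) = Pow(Add(x, -5), Rational(1, 2)) = Pow(Add(-5, x), Rational(1, 2)))
Mul(-1, Function('B')(Function('o')(11))) = Mul(-1, Pow(Add(-5, Mul(7, 11)), Rational(1, 2))) = Mul(-1, Pow(Add(-5, 77), Rational(1, 2))) = Mul(-1, Pow(72, Rational(1, 2))) = Mul(-1, Mul(6, Pow(2, Rational(1, 2)))) = Mul(-6, Pow(2, Rational(1, 2)))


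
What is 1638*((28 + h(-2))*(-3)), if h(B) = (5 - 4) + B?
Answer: -132678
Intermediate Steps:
h(B) = 1 + B
1638*((28 + h(-2))*(-3)) = 1638*((28 + (1 - 2))*(-3)) = 1638*((28 - 1)*(-3)) = 1638*(27*(-3)) = 1638*(-81) = -132678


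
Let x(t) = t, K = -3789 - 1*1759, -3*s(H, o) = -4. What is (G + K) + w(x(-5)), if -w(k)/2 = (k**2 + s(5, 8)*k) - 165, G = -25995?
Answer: -93749/3 ≈ -31250.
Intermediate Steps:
s(H, o) = 4/3 (s(H, o) = -1/3*(-4) = 4/3)
K = -5548 (K = -3789 - 1759 = -5548)
w(k) = 330 - 2*k**2 - 8*k/3 (w(k) = -2*((k**2 + 4*k/3) - 165) = -2*(-165 + k**2 + 4*k/3) = 330 - 2*k**2 - 8*k/3)
(G + K) + w(x(-5)) = (-25995 - 5548) + (330 - 2*(-5)**2 - 8/3*(-5)) = -31543 + (330 - 2*25 + 40/3) = -31543 + (330 - 50 + 40/3) = -31543 + 880/3 = -93749/3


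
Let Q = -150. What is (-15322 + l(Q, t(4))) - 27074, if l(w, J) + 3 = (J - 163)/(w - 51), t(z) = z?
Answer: -2840680/67 ≈ -42398.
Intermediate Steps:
l(w, J) = -3 + (-163 + J)/(-51 + w) (l(w, J) = -3 + (J - 163)/(w - 51) = -3 + (-163 + J)/(-51 + w))
(-15322 + l(Q, t(4))) - 27074 = (-15322 + (-10 + 4 - 3*(-150))/(-51 - 150)) - 27074 = (-15322 + (-10 + 4 + 450)/(-201)) - 27074 = (-15322 - 1/201*444) - 27074 = (-15322 - 148/67) - 27074 = -1026722/67 - 27074 = -2840680/67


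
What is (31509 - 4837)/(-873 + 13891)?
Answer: 13336/6509 ≈ 2.0489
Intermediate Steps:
(31509 - 4837)/(-873 + 13891) = 26672/13018 = 26672*(1/13018) = 13336/6509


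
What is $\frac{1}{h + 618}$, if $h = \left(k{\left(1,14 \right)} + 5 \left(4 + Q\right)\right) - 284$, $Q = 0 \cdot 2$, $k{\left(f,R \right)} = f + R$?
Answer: $\frac{1}{369} \approx 0.00271$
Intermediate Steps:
$k{\left(f,R \right)} = R + f$
$Q = 0$
$h = -249$ ($h = \left(\left(14 + 1\right) + 5 \left(4 + 0\right)\right) - 284 = \left(15 + 5 \cdot 4\right) - 284 = \left(15 + 20\right) - 284 = 35 - 284 = -249$)
$\frac{1}{h + 618} = \frac{1}{-249 + 618} = \frac{1}{369}$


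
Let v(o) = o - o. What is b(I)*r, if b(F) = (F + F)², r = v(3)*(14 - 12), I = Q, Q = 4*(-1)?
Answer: 0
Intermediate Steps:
v(o) = 0
Q = -4
I = -4
r = 0 (r = 0*(14 - 12) = 0*2 = 0)
b(F) = 4*F² (b(F) = (2*F)² = 4*F²)
b(I)*r = (4*(-4)²)*0 = (4*16)*0 = 64*0 = 0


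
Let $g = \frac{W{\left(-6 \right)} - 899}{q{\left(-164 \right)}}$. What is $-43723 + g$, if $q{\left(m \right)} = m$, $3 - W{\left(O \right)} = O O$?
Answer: $- \frac{1792410}{41} \approx -43717.0$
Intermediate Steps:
$W{\left(O \right)} = 3 - O^{2}$ ($W{\left(O \right)} = 3 - O O = 3 - O^{2}$)
$g = \frac{233}{41}$ ($g = \frac{\left(3 - \left(-6\right)^{2}\right) - 899}{-164} = \left(\left(3 - 36\right) - 899\right) \left(- \frac{1}{164}\right) = \left(-33 - 899\right) \left(- \frac{1}{164}\right) = \left(-932\right) \left(- \frac{1}{164}\right) = \frac{233}{41} \approx 5.6829$)
$-43723 + g = -43723 + \frac{233}{41} = - \frac{1792410}{41}$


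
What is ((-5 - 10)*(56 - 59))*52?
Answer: 2340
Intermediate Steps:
((-5 - 10)*(56 - 59))*52 = -15*(-3)*52 = 45*52 = 2340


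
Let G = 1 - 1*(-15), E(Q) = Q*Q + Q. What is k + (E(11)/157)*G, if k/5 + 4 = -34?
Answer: -27718/157 ≈ -176.55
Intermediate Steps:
k = -190 (k = -20 + 5*(-34) = -20 - 170 = -190)
E(Q) = Q + Q² (E(Q) = Q² + Q = Q + Q²)
G = 16 (G = 1 + 15 = 16)
k + (E(11)/157)*G = -190 + ((11*(1 + 11))/157)*16 = -190 + ((11*12)*(1/157))*16 = -190 + (132*(1/157))*16 = -190 + (132/157)*16 = -190 + 2112/157 = -27718/157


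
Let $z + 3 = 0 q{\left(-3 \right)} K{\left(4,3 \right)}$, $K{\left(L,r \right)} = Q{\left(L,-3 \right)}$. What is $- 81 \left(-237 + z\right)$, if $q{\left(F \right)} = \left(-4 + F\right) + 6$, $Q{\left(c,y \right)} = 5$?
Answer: $19440$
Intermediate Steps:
$K{\left(L,r \right)} = 5$
$q{\left(F \right)} = 2 + F$
$z = -3$ ($z = -3 + 0 \left(2 - 3\right) 5 = -3 + 0 \left(-1\right) 5 = -3 + 0 \cdot 5 = -3 + 0 = -3$)
$- 81 \left(-237 + z\right) = - 81 \left(-237 - 3\right) = \left(-81\right) \left(-240\right) = 19440$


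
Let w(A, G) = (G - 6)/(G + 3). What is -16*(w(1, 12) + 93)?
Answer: -7472/5 ≈ -1494.4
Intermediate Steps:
w(A, G) = (-6 + G)/(3 + G)
-16*(w(1, 12) + 93) = -16*((-6 + 12)/(3 + 12) + 93) = -16*(6/15 + 93) = -16*((1/15)*6 + 93) = -16*(⅖ + 93) = -16*467/5 = -7472/5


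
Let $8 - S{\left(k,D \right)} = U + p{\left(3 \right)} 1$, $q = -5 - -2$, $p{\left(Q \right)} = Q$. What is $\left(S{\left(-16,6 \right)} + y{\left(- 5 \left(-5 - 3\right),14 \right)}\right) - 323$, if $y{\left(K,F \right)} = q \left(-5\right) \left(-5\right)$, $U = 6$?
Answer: $-399$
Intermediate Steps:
$q = -3$ ($q = -5 + 2 = -3$)
$S{\left(k,D \right)} = -1$ ($S{\left(k,D \right)} = 8 - \left(6 + 3 \cdot 1\right) = 8 - \left(6 + 3\right) = 8 - 9 = -1$)
$y{\left(K,F \right)} = -75$ ($y{\left(K,F \right)} = \left(-3\right) \left(-5\right) \left(-5\right) = 15 \left(-5\right) = -75$)
$\left(S{\left(-16,6 \right)} + y{\left(- 5 \left(-5 - 3\right),14 \right)}\right) - 323 = \left(-1 - 75\right) - 323 = -76 - 323 = -399$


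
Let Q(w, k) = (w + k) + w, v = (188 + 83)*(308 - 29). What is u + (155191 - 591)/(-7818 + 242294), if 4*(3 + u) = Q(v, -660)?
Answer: 4412505287/117238 ≈ 37637.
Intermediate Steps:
v = 75609 (v = 271*279 = 75609)
Q(w, k) = k + 2*w (Q(w, k) = (k + w) + w = k + 2*w)
u = 75273/2 (u = -3 + (-660 + 2*75609)/4 = -3 + (-660 + 151218)/4 = -3 + (¼)*150558 = -3 + 75279/2 = 75273/2 ≈ 37637.)
u + (155191 - 591)/(-7818 + 242294) = 75273/2 + (155191 - 591)/(-7818 + 242294) = 75273/2 + 154600/234476 = 75273/2 + 154600*(1/234476) = 75273/2 + 38650/58619 = 4412505287/117238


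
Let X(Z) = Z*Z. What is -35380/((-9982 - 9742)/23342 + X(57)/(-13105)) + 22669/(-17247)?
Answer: 93325183516369259/2883018678483 ≈ 32371.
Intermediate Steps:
X(Z) = Z²
-35380/((-9982 - 9742)/23342 + X(57)/(-13105)) + 22669/(-17247) = -35380/((-9982 - 9742)/23342 + 57²/(-13105)) + 22669/(-17247) = -35380/(-19724*1/23342 + 3249*(-1/13105)) + 22669*(-1/17247) = -35380/(-9862/11671 - 3249/13105) - 22669/17247 = -35380/(-167160589/152948455) - 22669/17247 = -35380*(-152948455/167160589) - 22669/17247 = 5411316337900/167160589 - 22669/17247 = 93325183516369259/2883018678483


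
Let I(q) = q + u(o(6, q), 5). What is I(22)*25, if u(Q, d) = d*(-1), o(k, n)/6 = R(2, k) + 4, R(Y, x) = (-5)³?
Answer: 425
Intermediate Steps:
R(Y, x) = -125
o(k, n) = -726 (o(k, n) = 6*(-125 + 4) = 6*(-121) = -726)
u(Q, d) = -d
I(q) = -5 + q (I(q) = q - 1*5 = q - 5 = -5 + q)
I(22)*25 = (-5 + 22)*25 = 17*25 = 425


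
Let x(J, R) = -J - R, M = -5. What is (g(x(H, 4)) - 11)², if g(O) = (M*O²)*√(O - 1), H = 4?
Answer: -921479 + 21120*I ≈ -9.2148e+5 + 21120.0*I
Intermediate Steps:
g(O) = -5*O²*√(-1 + O) (g(O) = (-5*O²)*√(O - 1) = (-5*O²)*√(-1 + O) = -5*O²*√(-1 + O))
(g(x(H, 4)) - 11)² = (-5*(-1*4 - 1*4)²*√(-1 + (-1*4 - 1*4)) - 11)² = (-5*(-4 - 4)²*√(-1 + (-4 - 4)) - 11)² = (-5*(-8)²*√(-1 - 8) - 11)² = (-5*64*√(-9) - 11)² = (-5*64*3*I - 11)² = (-960*I - 11)² = (-11 - 960*I)²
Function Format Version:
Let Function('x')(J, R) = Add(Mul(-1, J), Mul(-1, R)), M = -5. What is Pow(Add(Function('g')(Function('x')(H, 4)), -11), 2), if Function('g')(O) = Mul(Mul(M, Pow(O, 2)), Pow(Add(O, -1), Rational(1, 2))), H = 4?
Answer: Add(-921479, Mul(21120, I)) ≈ Add(-9.2148e+5, Mul(21120., I))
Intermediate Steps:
Function('g')(O) = Mul(-5, Pow(O, 2), Pow(Add(-1, O), Rational(1, 2))) (Function('g')(O) = Mul(Mul(-5, Pow(O, 2)), Pow(Add(O, -1), Rational(1, 2))) = Mul(Mul(-5, Pow(O, 2)), Pow(Add(-1, O), Rational(1, 2))) = Mul(-5, Pow(O, 2), Pow(Add(-1, O), Rational(1, 2))))
Pow(Add(Function('g')(Function('x')(H, 4)), -11), 2) = Pow(Add(Mul(-5, Pow(Add(Mul(-1, 4), Mul(-1, 4)), 2), Pow(Add(-1, Add(Mul(-1, 4), Mul(-1, 4))), Rational(1, 2))), -11), 2) = Pow(Add(Mul(-5, Pow(Add(-4, -4), 2), Pow(Add(-1, Add(-4, -4)), Rational(1, 2))), -11), 2) = Pow(Add(Mul(-5, Pow(-8, 2), Pow(Add(-1, -8), Rational(1, 2))), -11), 2) = Pow(Add(Mul(-5, 64, Pow(-9, Rational(1, 2))), -11), 2) = Pow(Add(Mul(-5, 64, Mul(3, I)), -11), 2) = Pow(Add(Mul(-960, I), -11), 2) = Pow(Add(-11, Mul(-960, I)), 2)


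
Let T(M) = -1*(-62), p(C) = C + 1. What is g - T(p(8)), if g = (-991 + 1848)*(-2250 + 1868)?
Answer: -327436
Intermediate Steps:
p(C) = 1 + C
T(M) = 62
g = -327374 (g = 857*(-382) = -327374)
g - T(p(8)) = -327374 - 1*62 = -327374 - 62 = -327436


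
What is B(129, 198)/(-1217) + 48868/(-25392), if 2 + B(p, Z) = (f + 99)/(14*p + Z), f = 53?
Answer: -826977013/430053724 ≈ -1.9230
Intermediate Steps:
B(p, Z) = -2 + 152/(Z + 14*p) (B(p, Z) = -2 + (53 + 99)/(14*p + Z) = -2 + 152/(Z + 14*p))
B(129, 198)/(-1217) + 48868/(-25392) = (2*(76 - 1*198 - 14*129)/(198 + 14*129))/(-1217) + 48868/(-25392) = (2*(76 - 198 - 1806)/(198 + 1806))*(-1/1217) + 48868*(-1/25392) = (2*(-1928)/2004)*(-1/1217) - 12217/6348 = (2*(1/2004)*(-1928))*(-1/1217) - 12217/6348 = -964/501*(-1/1217) - 12217/6348 = 964/609717 - 12217/6348 = -826977013/430053724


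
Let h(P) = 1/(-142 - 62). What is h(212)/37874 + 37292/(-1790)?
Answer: -144064516111/6915034920 ≈ -20.834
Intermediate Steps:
h(P) = -1/204 (h(P) = 1/(-204) = -1/204)
h(212)/37874 + 37292/(-1790) = -1/204/37874 + 37292/(-1790) = -1/204*1/37874 + 37292*(-1/1790) = -1/7726296 - 18646/895 = -144064516111/6915034920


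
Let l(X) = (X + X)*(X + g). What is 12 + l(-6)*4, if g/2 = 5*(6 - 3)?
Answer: -1140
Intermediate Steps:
g = 30 (g = 2*(5*(6 - 3)) = 2*(5*3) = 2*15 = 30)
l(X) = 2*X*(30 + X) (l(X) = (X + X)*(X + 30) = (2*X)*(30 + X) = 2*X*(30 + X))
12 + l(-6)*4 = 12 + (2*(-6)*(30 - 6))*4 = 12 + (2*(-6)*24)*4 = 12 - 288*4 = 12 - 1152 = -1140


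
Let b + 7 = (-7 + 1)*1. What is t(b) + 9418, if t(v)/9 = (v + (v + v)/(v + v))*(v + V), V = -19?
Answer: 12874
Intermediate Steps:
b = -13 (b = -7 + (-7 + 1)*1 = -7 - 6*1 = -7 - 6 = -13)
t(v) = 9*(1 + v)*(-19 + v) (t(v) = 9*((v + (v + v)/(v + v))*(v - 19)) = 9*((v + (2*v)/((2*v)))*(-19 + v)) = 9*((v + (2*v)*(1/(2*v)))*(-19 + v)) = 9*((v + 1)*(-19 + v)) = 9*((1 + v)*(-19 + v)) = 9*(1 + v)*(-19 + v))
t(b) + 9418 = (-171 - 162*(-13) + 9*(-13)²) + 9418 = (-171 + 2106 + 9*169) + 9418 = (-171 + 2106 + 1521) + 9418 = 3456 + 9418 = 12874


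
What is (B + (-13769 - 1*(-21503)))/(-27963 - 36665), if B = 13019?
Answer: -20753/64628 ≈ -0.32111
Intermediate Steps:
(B + (-13769 - 1*(-21503)))/(-27963 - 36665) = (13019 + (-13769 - 1*(-21503)))/(-27963 - 36665) = (13019 + (-13769 + 21503))/(-64628) = (13019 + 7734)*(-1/64628) = 20753*(-1/64628) = -20753/64628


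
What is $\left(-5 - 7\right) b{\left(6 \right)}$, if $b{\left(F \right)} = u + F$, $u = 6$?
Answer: $-144$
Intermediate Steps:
$b{\left(F \right)} = 6 + F$
$\left(-5 - 7\right) b{\left(6 \right)} = \left(-5 - 7\right) \left(6 + 6\right) = \left(-12\right) 12 = -144$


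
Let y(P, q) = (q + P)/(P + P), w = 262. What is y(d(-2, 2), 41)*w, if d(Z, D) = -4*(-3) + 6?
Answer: 7729/18 ≈ 429.39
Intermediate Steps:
d(Z, D) = 18 (d(Z, D) = 12 + 6 = 18)
y(P, q) = (P + q)/(2*P) (y(P, q) = (P + q)/((2*P)) = (P + q)*(1/(2*P)) = (P + q)/(2*P))
y(d(-2, 2), 41)*w = ((1/2)*(18 + 41)/18)*262 = ((1/2)*(1/18)*59)*262 = (59/36)*262 = 7729/18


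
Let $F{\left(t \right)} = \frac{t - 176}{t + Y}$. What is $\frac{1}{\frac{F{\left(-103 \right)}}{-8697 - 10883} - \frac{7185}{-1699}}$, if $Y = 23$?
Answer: $\frac{2661313600}{11254109979} \approx 0.23647$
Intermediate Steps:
$F{\left(t \right)} = \frac{-176 + t}{23 + t}$ ($F{\left(t \right)} = \frac{t - 176}{t + 23} = \frac{-176 + t}{23 + t}$)
$\frac{1}{\frac{F{\left(-103 \right)}}{-8697 - 10883} - \frac{7185}{-1699}} = \frac{1}{\frac{\frac{1}{23 - 103} \left(-176 - 103\right)}{-8697 - 10883} - \frac{7185}{-1699}} = \frac{1}{\frac{\frac{1}{-80} \left(-279\right)}{-19580} - - \frac{7185}{1699}} = \frac{1}{\left(- \frac{1}{80}\right) \left(-279\right) \left(- \frac{1}{19580}\right) + \frac{7185}{1699}} = \frac{1}{\frac{279}{80} \left(- \frac{1}{19580}\right) + \frac{7185}{1699}} = \frac{1}{- \frac{279}{1566400} + \frac{7185}{1699}} = \frac{1}{\frac{11254109979}{2661313600}} = \frac{2661313600}{11254109979}$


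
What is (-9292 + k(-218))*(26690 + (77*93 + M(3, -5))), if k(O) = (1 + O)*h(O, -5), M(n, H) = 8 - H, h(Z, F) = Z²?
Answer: -349544208000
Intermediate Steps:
k(O) = O²*(1 + O) (k(O) = (1 + O)*O² = O²*(1 + O))
(-9292 + k(-218))*(26690 + (77*93 + M(3, -5))) = (-9292 + (-218)²*(1 - 218))*(26690 + (77*93 + (8 - 1*(-5)))) = (-9292 + 47524*(-217))*(26690 + (7161 + (8 + 5))) = (-9292 - 10312708)*(26690 + (7161 + 13)) = -10322000*(26690 + 7174) = -10322000*33864 = -349544208000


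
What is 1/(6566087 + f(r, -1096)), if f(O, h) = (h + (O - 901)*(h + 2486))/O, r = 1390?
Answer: 695/4563769772 ≈ 1.5229e-7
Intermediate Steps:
f(O, h) = (h + (-901 + O)*(2486 + h))/O
1/(6566087 + f(r, -1096)) = 1/(6566087 + (-2239886 - 900*(-1096) + 1390*(2486 - 1096))/1390) = 1/(6566087 + (-2239886 + 986400 + 1390*1390)/1390) = 1/(6566087 + (-2239886 + 986400 + 1932100)/1390) = 1/(6566087 + (1/1390)*678614) = 1/(6566087 + 339307/695) = 1/(4563769772/695) = 695/4563769772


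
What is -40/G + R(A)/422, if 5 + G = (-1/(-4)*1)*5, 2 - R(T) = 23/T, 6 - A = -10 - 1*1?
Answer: 229601/21522 ≈ 10.668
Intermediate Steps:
A = 17 (A = 6 - (-10 - 1*1) = 6 - (-10 - 1) = 6 - 1*(-11) = 6 + 11 = 17)
R(T) = 2 - 23/T
G = -15/4 (G = -5 + (-1/(-4)*1)*5 = -5 + (-1*(-1/4)*1)*5 = -5 + ((1/4)*1)*5 = -5 + (1/4)*5 = -5 + 5/4 = -15/4 ≈ -3.7500)
-40/G + R(A)/422 = -40/(-15/4) + (2 - 23/17)/422 = -40*(-4/15) + (2 - 23*1/17)*(1/422) = 32/3 + (2 - 23/17)*(1/422) = 32/3 + (11/17)*(1/422) = 32/3 + 11/7174 = 229601/21522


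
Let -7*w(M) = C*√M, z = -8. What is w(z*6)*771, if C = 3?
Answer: -9252*I*√3/7 ≈ -2289.3*I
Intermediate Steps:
w(M) = -3*√M/7
w(z*6)*771 = -3*4*I*√3/7*771 = -12*I*√3/7*771 = -9252*I*√3/7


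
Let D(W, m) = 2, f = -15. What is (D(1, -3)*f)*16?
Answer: -480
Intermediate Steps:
(D(1, -3)*f)*16 = (2*(-15))*16 = -30*16 = -480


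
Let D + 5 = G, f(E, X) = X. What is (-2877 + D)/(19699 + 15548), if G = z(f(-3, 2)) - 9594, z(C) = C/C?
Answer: -12475/35247 ≈ -0.35393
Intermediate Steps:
z(C) = 1
G = -9593 (G = 1 - 9594 = -9593)
D = -9598 (D = -5 - 9593 = -9598)
(-2877 + D)/(19699 + 15548) = (-2877 - 9598)/(19699 + 15548) = -12475/35247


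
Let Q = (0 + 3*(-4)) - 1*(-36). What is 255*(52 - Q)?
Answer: 7140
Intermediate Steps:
Q = 24 (Q = (0 - 12) + 36 = -12 + 36 = 24)
255*(52 - Q) = 255*(52 - 1*24) = 255*(52 - 24) = 255*28 = 7140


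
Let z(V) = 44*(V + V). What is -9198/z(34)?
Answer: -4599/1496 ≈ -3.0742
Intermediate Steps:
z(V) = 88*V (z(V) = 44*(2*V) = 88*V)
-9198/z(34) = -9198/(88*34) = -9198/2992 = -9198*1/2992 = -4599/1496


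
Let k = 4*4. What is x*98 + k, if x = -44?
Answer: -4296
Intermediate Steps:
k = 16
x*98 + k = -44*98 + 16 = -4312 + 16 = -4296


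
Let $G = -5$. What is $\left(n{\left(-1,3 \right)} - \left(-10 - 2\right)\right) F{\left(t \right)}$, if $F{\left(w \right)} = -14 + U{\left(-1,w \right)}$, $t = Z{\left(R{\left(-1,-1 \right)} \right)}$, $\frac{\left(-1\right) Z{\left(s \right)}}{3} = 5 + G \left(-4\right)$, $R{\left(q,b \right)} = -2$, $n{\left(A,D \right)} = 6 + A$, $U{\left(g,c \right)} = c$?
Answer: $-1513$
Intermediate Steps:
$Z{\left(s \right)} = -75$ ($Z{\left(s \right)} = - 3 \left(5 - -20\right) = - 3 \left(5 + 20\right) = \left(-3\right) 25 = -75$)
$t = -75$
$F{\left(w \right)} = -14 + w$
$\left(n{\left(-1,3 \right)} - \left(-10 - 2\right)\right) F{\left(t \right)} = \left(\left(6 - 1\right) - \left(-10 - 2\right)\right) \left(-14 - 75\right) = \left(5 - -12\right) \left(-89\right) = \left(5 + 12\right) \left(-89\right) = 17 \left(-89\right) = -1513$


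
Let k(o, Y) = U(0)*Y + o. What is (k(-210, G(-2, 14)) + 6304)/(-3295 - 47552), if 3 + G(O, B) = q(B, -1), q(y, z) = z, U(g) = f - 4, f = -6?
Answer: -6134/50847 ≈ -0.12064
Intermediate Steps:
U(g) = -10 (U(g) = -6 - 4 = -10)
G(O, B) = -4 (G(O, B) = -3 - 1 = -4)
k(o, Y) = o - 10*Y (k(o, Y) = -10*Y + o = o - 10*Y)
(k(-210, G(-2, 14)) + 6304)/(-3295 - 47552) = ((-210 - 10*(-4)) + 6304)/(-3295 - 47552) = ((-210 + 40) + 6304)/(-50847) = (-170 + 6304)*(-1/50847) = 6134*(-1/50847) = -6134/50847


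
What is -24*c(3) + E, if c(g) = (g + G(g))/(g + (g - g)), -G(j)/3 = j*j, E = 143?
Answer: 335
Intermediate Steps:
G(j) = -3*j² (G(j) = -3*j*j = -3*j²)
c(g) = (g - 3*g²)/g (c(g) = (g - 3*g²)/(g + (g - g)) = (g - 3*g²)/(g + 0) = (g - 3*g²)/g)
-24*c(3) + E = -24*(1 - 3*3) + 143 = -24*(1 - 9) + 143 = -24*(-8) + 143 = 192 + 143 = 335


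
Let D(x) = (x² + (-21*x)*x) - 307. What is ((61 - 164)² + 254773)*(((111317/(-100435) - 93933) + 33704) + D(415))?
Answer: -93422001373460214/100435 ≈ -9.3017e+11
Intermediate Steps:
D(x) = -307 - 20*x² (D(x) = (x² - 21*x²) - 307 = -20*x² - 307 = -307 - 20*x²)
((61 - 164)² + 254773)*(((111317/(-100435) - 93933) + 33704) + D(415)) = ((61 - 164)² + 254773)*(((111317/(-100435) - 93933) + 33704) + (-307 - 20*415²)) = ((-103)² + 254773)*(((111317*(-1/100435) - 93933) + 33704) + (-307 - 20*172225)) = (10609 + 254773)*(((-111317/100435 - 93933) + 33704) + (-307 - 3444500)) = 265382*((-9434272172/100435 + 33704) - 3444807) = 265382*(-6049210932/100435 - 3444807) = 265382*(-352028401977/100435) = -93422001373460214/100435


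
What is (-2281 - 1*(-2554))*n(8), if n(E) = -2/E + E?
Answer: 8463/4 ≈ 2115.8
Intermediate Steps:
n(E) = E - 2/E
(-2281 - 1*(-2554))*n(8) = (-2281 - 1*(-2554))*(8 - 2/8) = (-2281 + 2554)*(8 - 2*1/8) = 273*(8 - 1/4) = 273*(31/4) = 8463/4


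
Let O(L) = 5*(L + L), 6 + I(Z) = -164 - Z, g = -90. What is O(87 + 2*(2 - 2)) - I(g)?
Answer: 950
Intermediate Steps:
I(Z) = -170 - Z (I(Z) = -6 + (-164 - Z) = -170 - Z)
O(L) = 10*L (O(L) = 5*(2*L) = 10*L)
O(87 + 2*(2 - 2)) - I(g) = 10*(87 + 2*(2 - 2)) - (-170 - 1*(-90)) = 10*(87 + 2*0) - (-170 + 90) = 10*(87 + 0) - 1*(-80) = 10*87 + 80 = 870 + 80 = 950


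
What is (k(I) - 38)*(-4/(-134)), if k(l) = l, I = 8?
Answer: -60/67 ≈ -0.89552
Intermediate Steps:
(k(I) - 38)*(-4/(-134)) = (8 - 38)*(-4/(-134)) = -(-120)*(-1)/134 = -30*2/67 = -60/67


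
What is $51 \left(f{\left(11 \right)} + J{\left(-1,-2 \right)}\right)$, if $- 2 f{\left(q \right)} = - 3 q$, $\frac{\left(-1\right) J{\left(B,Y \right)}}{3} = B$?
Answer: $\frac{1989}{2} \approx 994.5$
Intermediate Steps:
$J{\left(B,Y \right)} = - 3 B$
$f{\left(q \right)} = \frac{3 q}{2}$ ($f{\left(q \right)} = - \frac{\left(-3\right) q}{2} = \frac{3 q}{2}$)
$51 \left(f{\left(11 \right)} + J{\left(-1,-2 \right)}\right) = 51 \left(\frac{3}{2} \cdot 11 - -3\right) = 51 \left(\frac{33}{2} + 3\right) = 51 \cdot \frac{39}{2} = \frac{1989}{2}$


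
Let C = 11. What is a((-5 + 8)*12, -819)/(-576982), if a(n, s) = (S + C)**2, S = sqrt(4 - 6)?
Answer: -(11 + I*sqrt(2))**2/576982 ≈ -0.00020625 - 5.3923e-5*I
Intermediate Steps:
S = I*sqrt(2) (S = sqrt(-2) = I*sqrt(2) ≈ 1.4142*I)
a(n, s) = (11 + I*sqrt(2))**2 (a(n, s) = (I*sqrt(2) + 11)**2 = (11 + I*sqrt(2))**2)
a((-5 + 8)*12, -819)/(-576982) = (11 + I*sqrt(2))**2/(-576982) = (11 + I*sqrt(2))**2*(-1/576982) = -(11 + I*sqrt(2))**2/576982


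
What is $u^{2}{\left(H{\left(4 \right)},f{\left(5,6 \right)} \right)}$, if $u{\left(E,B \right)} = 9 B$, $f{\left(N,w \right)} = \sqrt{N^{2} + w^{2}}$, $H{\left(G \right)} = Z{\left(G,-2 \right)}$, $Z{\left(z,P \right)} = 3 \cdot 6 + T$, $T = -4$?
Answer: $4941$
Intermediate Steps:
$Z{\left(z,P \right)} = 14$ ($Z{\left(z,P \right)} = 3 \cdot 6 - 4 = 18 - 4 = 14$)
$H{\left(G \right)} = 14$
$u^{2}{\left(H{\left(4 \right)},f{\left(5,6 \right)} \right)} = \left(9 \sqrt{5^{2} + 6^{2}}\right)^{2} = \left(9 \sqrt{25 + 36}\right)^{2} = \left(9 \sqrt{61}\right)^{2} = 4941$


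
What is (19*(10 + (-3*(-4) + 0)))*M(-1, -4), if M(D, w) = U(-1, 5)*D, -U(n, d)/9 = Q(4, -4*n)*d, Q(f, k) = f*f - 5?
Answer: 206910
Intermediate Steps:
Q(f, k) = -5 + f**2 (Q(f, k) = f**2 - 5 = -5 + f**2)
U(n, d) = -99*d (U(n, d) = -9*(-5 + 4**2)*d = -9*(-5 + 16)*d = -99*d)
M(D, w) = -495*D (M(D, w) = (-99*5)*D = -495*D)
(19*(10 + (-3*(-4) + 0)))*M(-1, -4) = (19*(10 + (-3*(-4) + 0)))*(-495*(-1)) = (19*(10 + (12 + 0)))*495 = (19*(10 + 12))*495 = (19*22)*495 = 418*495 = 206910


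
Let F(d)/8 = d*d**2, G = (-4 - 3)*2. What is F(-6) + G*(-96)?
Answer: -384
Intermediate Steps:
G = -14 (G = -7*2 = -14)
F(d) = 8*d**3 (F(d) = 8*(d*d**2) = 8*d**3)
F(-6) + G*(-96) = 8*(-6)**3 - 14*(-96) = 8*(-216) + 1344 = -1728 + 1344 = -384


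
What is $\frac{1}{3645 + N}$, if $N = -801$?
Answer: $\frac{1}{2844} \approx 0.00035162$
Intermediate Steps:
$\frac{1}{3645 + N} = \frac{1}{3645 - 801} = \frac{1}{2844}$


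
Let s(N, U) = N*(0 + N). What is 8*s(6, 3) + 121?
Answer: 409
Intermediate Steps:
s(N, U) = N**2 (s(N, U) = N*N = N**2)
8*s(6, 3) + 121 = 8*6**2 + 121 = 8*36 + 121 = 288 + 121 = 409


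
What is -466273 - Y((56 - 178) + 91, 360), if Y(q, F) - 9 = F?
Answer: -466642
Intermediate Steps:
Y(q, F) = 9 + F
-466273 - Y((56 - 178) + 91, 360) = -466273 - (9 + 360) = -466273 - 1*369 = -466273 - 369 = -466642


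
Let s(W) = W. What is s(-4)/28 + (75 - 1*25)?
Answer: 349/7 ≈ 49.857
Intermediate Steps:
s(-4)/28 + (75 - 1*25) = -4/28 + (75 - 1*25) = -4*1/28 + (75 - 25) = -⅐ + 50 = 349/7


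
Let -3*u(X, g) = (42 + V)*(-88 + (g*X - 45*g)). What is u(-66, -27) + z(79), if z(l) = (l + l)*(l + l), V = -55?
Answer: 112709/3 ≈ 37570.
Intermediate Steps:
z(l) = 4*l² (z(l) = (2*l)*(2*l) = 4*l²)
u(X, g) = -1144/3 - 195*g + 13*X*g/3 (u(X, g) = -(42 - 55)*(-88 + (g*X - 45*g))/3 = -(-13)*(-88 + (X*g - 45*g))/3 = -(-13)*(-88 + (-45*g + X*g))/3 = -(-13)*(-88 - 45*g + X*g)/3 = -(1144 + 585*g - 13*X*g)/3 = -1144/3 - 195*g + 13*X*g/3)
u(-66, -27) + z(79) = (-1144/3 - 195*(-27) + (13/3)*(-66)*(-27)) + 4*79² = (-1144/3 + 5265 + 7722) + 4*6241 = 37817/3 + 24964 = 112709/3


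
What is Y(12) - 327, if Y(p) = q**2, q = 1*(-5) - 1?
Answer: -291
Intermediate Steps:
q = -6 (q = -5 - 1 = -6)
Y(p) = 36 (Y(p) = (-6)**2 = 36)
Y(12) - 327 = 36 - 327 = -291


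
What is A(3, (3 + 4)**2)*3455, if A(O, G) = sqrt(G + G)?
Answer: 24185*sqrt(2) ≈ 34203.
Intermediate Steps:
A(O, G) = sqrt(2)*sqrt(G) (A(O, G) = sqrt(2*G) = sqrt(2)*sqrt(G))
A(3, (3 + 4)**2)*3455 = (sqrt(2)*sqrt((3 + 4)**2))*3455 = (sqrt(2)*sqrt(7**2))*3455 = (sqrt(2)*sqrt(49))*3455 = (sqrt(2)*7)*3455 = (7*sqrt(2))*3455 = 24185*sqrt(2)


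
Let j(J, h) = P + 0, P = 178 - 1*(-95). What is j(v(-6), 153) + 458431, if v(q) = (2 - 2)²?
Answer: 458704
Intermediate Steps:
P = 273 (P = 178 + 95 = 273)
v(q) = 0 (v(q) = 0² = 0)
j(J, h) = 273 (j(J, h) = 273 + 0 = 273)
j(v(-6), 153) + 458431 = 273 + 458431 = 458704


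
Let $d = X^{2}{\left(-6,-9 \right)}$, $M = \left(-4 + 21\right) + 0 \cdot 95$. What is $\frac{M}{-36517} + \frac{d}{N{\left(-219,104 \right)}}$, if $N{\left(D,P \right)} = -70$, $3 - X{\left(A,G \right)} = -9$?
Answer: $- \frac{2629819}{1278095} \approx -2.0576$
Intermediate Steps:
$X{\left(A,G \right)} = 12$ ($X{\left(A,G \right)} = 3 - -9 = 3 + 9 = 12$)
$M = 17$ ($M = 17 + 0 = 17$)
$d = 144$ ($d = 12^{2} = 144$)
$\frac{M}{-36517} + \frac{d}{N{\left(-219,104 \right)}} = \frac{17}{-36517} + \frac{144}{-70} = 17 \left(- \frac{1}{36517}\right) + 144 \left(- \frac{1}{70}\right) = - \frac{17}{36517} - \frac{72}{35} = - \frac{2629819}{1278095}$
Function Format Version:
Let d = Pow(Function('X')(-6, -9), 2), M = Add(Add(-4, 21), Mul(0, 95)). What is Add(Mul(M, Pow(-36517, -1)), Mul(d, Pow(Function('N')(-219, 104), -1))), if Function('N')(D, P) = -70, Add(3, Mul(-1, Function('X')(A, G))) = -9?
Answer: Rational(-2629819, 1278095) ≈ -2.0576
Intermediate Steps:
Function('X')(A, G) = 12 (Function('X')(A, G) = Add(3, Mul(-1, -9)) = Add(3, 9) = 12)
M = 17 (M = Add(17, 0) = 17)
d = 144 (d = Pow(12, 2) = 144)
Add(Mul(M, Pow(-36517, -1)), Mul(d, Pow(Function('N')(-219, 104), -1))) = Add(Mul(17, Pow(-36517, -1)), Mul(144, Pow(-70, -1))) = Add(Mul(17, Rational(-1, 36517)), Mul(144, Rational(-1, 70))) = Add(Rational(-17, 36517), Rational(-72, 35)) = Rational(-2629819, 1278095)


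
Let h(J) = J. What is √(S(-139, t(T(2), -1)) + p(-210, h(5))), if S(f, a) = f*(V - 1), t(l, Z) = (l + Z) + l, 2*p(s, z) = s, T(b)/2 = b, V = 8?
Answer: 7*I*√22 ≈ 32.833*I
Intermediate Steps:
T(b) = 2*b
p(s, z) = s/2
t(l, Z) = Z + 2*l (t(l, Z) = (Z + l) + l = Z + 2*l)
S(f, a) = 7*f (S(f, a) = f*(8 - 1) = f*7 = 7*f)
√(S(-139, t(T(2), -1)) + p(-210, h(5))) = √(7*(-139) + (½)*(-210)) = √(-973 - 105) = √(-1078) = 7*I*√22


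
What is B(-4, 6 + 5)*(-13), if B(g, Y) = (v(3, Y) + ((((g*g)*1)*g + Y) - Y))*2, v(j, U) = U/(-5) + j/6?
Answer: 8541/5 ≈ 1708.2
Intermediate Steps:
v(j, U) = -U/5 + j/6 (v(j, U) = U*(-1/5) + j*(1/6) = -U/5 + j/6)
B(g, Y) = 1 + 2*g**3 - 2*Y/5 (B(g, Y) = ((-Y/5 + (1/6)*3) + ((((g*g)*1)*g + Y) - Y))*2 = ((-Y/5 + 1/2) + (((g**2*1)*g + Y) - Y))*2 = ((1/2 - Y/5) + ((g**2*g + Y) - Y))*2 = ((1/2 - Y/5) + ((g**3 + Y) - Y))*2 = ((1/2 - Y/5) + ((Y + g**3) - Y))*2 = ((1/2 - Y/5) + g**3)*2 = (1/2 + g**3 - Y/5)*2 = 1 + 2*g**3 - 2*Y/5)
B(-4, 6 + 5)*(-13) = (1 + 2*(-4)**3 - 2*(6 + 5)/5)*(-13) = (1 + 2*(-64) - 2/5*11)*(-13) = (1 - 128 - 22/5)*(-13) = -657/5*(-13) = 8541/5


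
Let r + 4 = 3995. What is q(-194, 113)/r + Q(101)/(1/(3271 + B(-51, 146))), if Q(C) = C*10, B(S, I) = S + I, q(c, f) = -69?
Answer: 13568042991/3991 ≈ 3.3997e+6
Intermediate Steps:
r = 3991 (r = -4 + 3995 = 3991)
B(S, I) = I + S
Q(C) = 10*C
q(-194, 113)/r + Q(101)/(1/(3271 + B(-51, 146))) = -69/3991 + (10*101)/(1/(3271 + (146 - 51))) = -69*1/3991 + 1010/(1/(3271 + 95)) = -69/3991 + 1010/(1/3366) = -69/3991 + 1010*3366 = -69/3991 + 3399660 = 13568042991/3991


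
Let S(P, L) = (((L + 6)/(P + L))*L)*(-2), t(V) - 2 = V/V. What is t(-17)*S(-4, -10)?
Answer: 120/7 ≈ 17.143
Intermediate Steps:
t(V) = 3 (t(V) = 2 + V/V = 2 + 1 = 3)
S(P, L) = -2*L*(6 + L)/(L + P) (S(P, L) = (((6 + L)/(L + P))*L)*(-2) = (L*(6 + L)/(L + P))*(-2) = -2*L*(6 + L)/(L + P))
t(-17)*S(-4, -10) = 3*(-2*(-10)*(6 - 10)/(-10 - 4)) = 3*(-2*(-10)*(-4)/(-14)) = 3*(-2*(-10)*(-1/14)*(-4)) = 3*(40/7) = 120/7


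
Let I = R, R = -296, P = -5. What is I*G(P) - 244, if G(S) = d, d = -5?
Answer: 1236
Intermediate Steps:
G(S) = -5
I = -296
I*G(P) - 244 = -296*(-5) - 244 = 1480 - 244 = 1236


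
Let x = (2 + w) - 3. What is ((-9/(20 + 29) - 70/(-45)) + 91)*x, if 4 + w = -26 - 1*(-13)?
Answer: -81472/49 ≈ -1662.7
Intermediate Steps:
w = -17 (w = -4 + (-26 - 1*(-13)) = -4 + (-26 + 13) = -4 - 13 = -17)
x = -18 (x = (2 - 17) - 3 = -15 - 3 = -18)
((-9/(20 + 29) - 70/(-45)) + 91)*x = ((-9/(20 + 29) - 70/(-45)) + 91)*(-18) = ((-9/49 - 70*(-1/45)) + 91)*(-18) = ((-9*1/49 + 14/9) + 91)*(-18) = ((-9/49 + 14/9) + 91)*(-18) = (605/441 + 91)*(-18) = (40736/441)*(-18) = -81472/49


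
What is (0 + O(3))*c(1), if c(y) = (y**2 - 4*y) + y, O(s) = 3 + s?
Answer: -12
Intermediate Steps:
c(y) = y**2 - 3*y
(0 + O(3))*c(1) = (0 + (3 + 3))*(1*(-3 + 1)) = (0 + 6)*(1*(-2)) = 6*(-2) = -12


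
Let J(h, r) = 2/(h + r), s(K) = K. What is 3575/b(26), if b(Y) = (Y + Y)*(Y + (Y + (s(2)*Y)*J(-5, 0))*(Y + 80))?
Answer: 1375/11544 ≈ 0.11911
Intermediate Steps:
b(Y) = 2*Y*(Y + Y*(80 + Y)/5) (b(Y) = (Y + Y)*(Y + (Y + (2*Y)*(2/(-5 + 0)))*(Y + 80)) = (2*Y)*(Y + (Y + (2*Y)*(2/(-5)))*(80 + Y)) = (2*Y)*(Y + (Y + (2*Y)*(2*(-⅕)))*(80 + Y)) = (2*Y)*(Y + (Y + (2*Y)*(-⅖))*(80 + Y)) = (2*Y)*(Y + (Y - 4*Y/5)*(80 + Y)) = (2*Y)*(Y + (Y/5)*(80 + Y)) = (2*Y)*(Y + Y*(80 + Y)/5) = 2*Y*(Y + Y*(80 + Y)/5))
3575/b(26) = 3575/(((⅖)*26²*(85 + 26))) = 3575/(((⅖)*676*111)) = 3575/(150072/5) = 3575*(5/150072) = 1375/11544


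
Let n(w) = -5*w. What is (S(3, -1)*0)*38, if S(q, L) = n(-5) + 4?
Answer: 0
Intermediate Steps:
S(q, L) = 29 (S(q, L) = -5*(-5) + 4 = 25 + 4 = 29)
(S(3, -1)*0)*38 = (29*0)*38 = 0*38 = 0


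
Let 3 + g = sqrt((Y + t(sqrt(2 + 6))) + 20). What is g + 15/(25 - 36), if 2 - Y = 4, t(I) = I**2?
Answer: -48/11 + sqrt(26) ≈ 0.73538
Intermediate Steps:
Y = -2 (Y = 2 - 1*4 = 2 - 4 = -2)
g = -3 + sqrt(26) (g = -3 + sqrt((-2 + (sqrt(2 + 6))**2) + 20) = -3 + sqrt((-2 + (sqrt(8))**2) + 20) = -3 + sqrt((-2 + (2*sqrt(2))**2) + 20) = -3 + sqrt((-2 + 8) + 20) = -3 + sqrt(6 + 20) = -3 + sqrt(26) ≈ 2.0990)
g + 15/(25 - 36) = (-3 + sqrt(26)) + 15/(25 - 36) = (-3 + sqrt(26)) + 15/(-11) = (-3 + sqrt(26)) - 1/11*15 = (-3 + sqrt(26)) - 15/11 = -48/11 + sqrt(26)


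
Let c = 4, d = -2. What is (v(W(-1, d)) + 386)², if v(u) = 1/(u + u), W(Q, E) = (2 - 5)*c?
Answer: 85803169/576 ≈ 1.4896e+5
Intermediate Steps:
W(Q, E) = -12 (W(Q, E) = (2 - 5)*4 = -3*4 = -12)
v(u) = 1/(2*u)
(v(W(-1, d)) + 386)² = ((½)/(-12) + 386)² = ((½)*(-1/12) + 386)² = (-1/24 + 386)² = (9263/24)² = 85803169/576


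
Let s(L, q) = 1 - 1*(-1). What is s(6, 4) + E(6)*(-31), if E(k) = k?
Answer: -184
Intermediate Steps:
s(L, q) = 2 (s(L, q) = 1 + 1 = 2)
s(6, 4) + E(6)*(-31) = 2 + 6*(-31) = 2 - 186 = -184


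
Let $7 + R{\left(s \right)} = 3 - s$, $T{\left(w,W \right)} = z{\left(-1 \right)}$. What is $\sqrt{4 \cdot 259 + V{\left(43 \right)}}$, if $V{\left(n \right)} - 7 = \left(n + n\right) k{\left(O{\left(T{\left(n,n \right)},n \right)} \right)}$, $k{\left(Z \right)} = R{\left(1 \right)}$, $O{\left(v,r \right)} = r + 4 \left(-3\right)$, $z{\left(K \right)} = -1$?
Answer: $\sqrt{613} \approx 24.759$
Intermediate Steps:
$T{\left(w,W \right)} = -1$
$R{\left(s \right)} = -4 - s$ ($R{\left(s \right)} = -7 - \left(-3 + s\right) = -4 - s$)
$O{\left(v,r \right)} = -12 + r$ ($O{\left(v,r \right)} = r - 12 = -12 + r$)
$k{\left(Z \right)} = -5$ ($k{\left(Z \right)} = -4 - 1 = -5$)
$V{\left(n \right)} = 7 - 10 n$ ($V{\left(n \right)} = 7 + \left(n + n\right) \left(-5\right) = 7 + 2 n \left(-5\right) = 7 - 10 n$)
$\sqrt{4 \cdot 259 + V{\left(43 \right)}} = \sqrt{4 \cdot 259 + \left(7 - 430\right)} = \sqrt{1036 + \left(7 - 430\right)} = \sqrt{1036 - 423} = \sqrt{613}$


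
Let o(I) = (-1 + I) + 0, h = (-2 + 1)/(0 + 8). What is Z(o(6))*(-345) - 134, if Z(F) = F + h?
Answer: -14527/8 ≈ -1815.9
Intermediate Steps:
h = -⅛ (h = -1/8 = -1*⅛ = -⅛ ≈ -0.12500)
o(I) = -1 + I
Z(F) = -⅛ + F (Z(F) = F - ⅛ = -⅛ + F)
Z(o(6))*(-345) - 134 = (-⅛ + (-1 + 6))*(-345) - 134 = (-⅛ + 5)*(-345) - 134 = (39/8)*(-345) - 134 = -13455/8 - 134 = -14527/8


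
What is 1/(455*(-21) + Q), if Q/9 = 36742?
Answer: 1/321123 ≈ 3.1141e-6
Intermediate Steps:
Q = 330678 (Q = 9*36742 = 330678)
1/(455*(-21) + Q) = 1/(455*(-21) + 330678) = 1/(-9555 + 330678) = 1/321123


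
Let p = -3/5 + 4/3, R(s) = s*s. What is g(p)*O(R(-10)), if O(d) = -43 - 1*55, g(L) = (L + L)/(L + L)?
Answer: -98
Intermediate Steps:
R(s) = s²
p = 11/15 (p = -3*⅕ + 4*(⅓) = -⅗ + 4/3 = 11/15 ≈ 0.73333)
g(L) = 1 (g(L) = (2*L)/((2*L)) = (2*L)*(1/(2*L)) = 1)
O(d) = -98 (O(d) = -43 - 55 = -98)
g(p)*O(R(-10)) = 1*(-98) = -98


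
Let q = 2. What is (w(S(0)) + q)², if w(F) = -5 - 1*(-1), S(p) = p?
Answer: 4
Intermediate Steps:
w(F) = -4 (w(F) = -5 + 1 = -4)
(w(S(0)) + q)² = (-4 + 2)² = (-2)² = 4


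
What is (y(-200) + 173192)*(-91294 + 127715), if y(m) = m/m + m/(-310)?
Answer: 195544458263/31 ≈ 6.3079e+9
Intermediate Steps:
y(m) = 1 - m/310 (y(m) = 1 + m*(-1/310) = 1 - m/310)
(y(-200) + 173192)*(-91294 + 127715) = ((1 - 1/310*(-200)) + 173192)*(-91294 + 127715) = ((1 + 20/31) + 173192)*36421 = (51/31 + 173192)*36421 = (5369003/31)*36421 = 195544458263/31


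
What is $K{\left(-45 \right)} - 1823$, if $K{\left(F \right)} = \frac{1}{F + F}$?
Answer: $- \frac{164071}{90} \approx -1823.0$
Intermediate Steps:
$K{\left(F \right)} = \frac{1}{2 F}$
$K{\left(-45 \right)} - 1823 = \frac{1}{2 \left(-45\right)} - 1823 = \frac{1}{2} \left(- \frac{1}{45}\right) - 1823 = - \frac{1}{90} - 1823 = - \frac{164071}{90}$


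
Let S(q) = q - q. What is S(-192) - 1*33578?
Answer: -33578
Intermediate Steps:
S(q) = 0
S(-192) - 1*33578 = 0 - 1*33578 = 0 - 33578 = -33578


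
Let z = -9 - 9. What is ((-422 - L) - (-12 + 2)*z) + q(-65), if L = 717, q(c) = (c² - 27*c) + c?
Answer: 4596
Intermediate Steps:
z = -18
q(c) = c² - 26*c
((-422 - L) - (-12 + 2)*z) + q(-65) = ((-422 - 1*717) - (-12 + 2)*(-18)) - 65*(-26 - 65) = ((-422 - 717) - (-10)*(-18)) - 65*(-91) = (-1139 - 1*180) + 5915 = (-1139 - 180) + 5915 = -1319 + 5915 = 4596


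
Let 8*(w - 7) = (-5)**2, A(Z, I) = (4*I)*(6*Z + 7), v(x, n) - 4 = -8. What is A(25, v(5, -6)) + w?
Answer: -20015/8 ≈ -2501.9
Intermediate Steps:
v(x, n) = -4 (v(x, n) = 4 - 8 = -4)
A(Z, I) = 4*I*(7 + 6*Z) (A(Z, I) = (4*I)*(7 + 6*Z) = 4*I*(7 + 6*Z))
w = 81/8 (w = 7 + (1/8)*(-5)**2 = 7 + (1/8)*25 = 7 + 25/8 = 81/8 ≈ 10.125)
A(25, v(5, -6)) + w = 4*(-4)*(7 + 6*25) + 81/8 = 4*(-4)*(7 + 150) + 81/8 = 4*(-4)*157 + 81/8 = -2512 + 81/8 = -20015/8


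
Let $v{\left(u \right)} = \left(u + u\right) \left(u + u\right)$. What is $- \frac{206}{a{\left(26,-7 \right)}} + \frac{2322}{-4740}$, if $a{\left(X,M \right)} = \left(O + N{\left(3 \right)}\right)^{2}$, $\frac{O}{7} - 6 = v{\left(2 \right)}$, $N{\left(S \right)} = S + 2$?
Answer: $- \frac{9946487}{19971990} \approx -0.49802$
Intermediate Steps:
$N{\left(S \right)} = 2 + S$
$v{\left(u \right)} = 4 u^{2}$ ($v{\left(u \right)} = 2 u 2 u = 4 u^{2}$)
$O = 154$ ($O = 42 + 7 \cdot 4 \cdot 2^{2} = 42 + 7 \cdot 4 \cdot 4 = 42 + 7 \cdot 16 = 42 + 112 = 154$)
$a{\left(X,M \right)} = 25281$ ($a{\left(X,M \right)} = \left(154 + \left(2 + 3\right)\right)^{2} = \left(154 + 5\right)^{2} = 159^{2} = 25281$)
$- \frac{206}{a{\left(26,-7 \right)}} + \frac{2322}{-4740} = - \frac{206}{25281} + \frac{2322}{-4740} = \left(-206\right) \frac{1}{25281} + 2322 \left(- \frac{1}{4740}\right) = - \frac{206}{25281} - \frac{387}{790} = - \frac{9946487}{19971990}$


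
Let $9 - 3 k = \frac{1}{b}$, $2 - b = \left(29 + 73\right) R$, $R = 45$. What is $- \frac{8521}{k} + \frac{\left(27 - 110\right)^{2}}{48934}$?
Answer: $- \frac{5738844007619}{2020631662} \approx -2840.1$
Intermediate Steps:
$b = -4588$ ($b = 2 - \left(29 + 73\right) 45 = 2 - 102 \cdot 45 = 2 - 4590 = -4588$)
$k = \frac{41293}{13764}$ ($k = 3 - \frac{1}{3 \left(-4588\right)} = 3 - - \frac{1}{13764} = 3 + \frac{1}{13764} = \frac{41293}{13764} \approx 3.0001$)
$- \frac{8521}{k} + \frac{\left(27 - 110\right)^{2}}{48934} = - \frac{8521}{\frac{41293}{13764}} + \frac{\left(27 - 110\right)^{2}}{48934} = \left(-8521\right) \frac{13764}{41293} + \left(-83\right)^{2} \cdot \frac{1}{48934} = - \frac{117283044}{41293} + 6889 \cdot \frac{1}{48934} = - \frac{117283044}{41293} + \frac{6889}{48934} = - \frac{5738844007619}{2020631662}$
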